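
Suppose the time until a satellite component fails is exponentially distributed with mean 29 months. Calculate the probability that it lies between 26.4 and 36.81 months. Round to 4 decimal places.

0.1214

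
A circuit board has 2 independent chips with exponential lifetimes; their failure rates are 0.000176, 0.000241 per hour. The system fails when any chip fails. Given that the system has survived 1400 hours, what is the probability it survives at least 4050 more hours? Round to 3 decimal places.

Time to first failure ~ Exp(Σλ) with Σλ = 0.000417.
By memorylessness, P(T > 1400+4050 | T > 1400) = P(T > 4050) = e^(−0.000417·4050) ≈ 0.185.

0.185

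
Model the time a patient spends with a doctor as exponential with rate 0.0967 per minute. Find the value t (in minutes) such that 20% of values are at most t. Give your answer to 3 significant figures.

Set 1 − e^(−λt) = 0.2, so t = −ln(0.8)/λ = 0.22314/0.0967 ≈ 2.30759 minutes.

2.31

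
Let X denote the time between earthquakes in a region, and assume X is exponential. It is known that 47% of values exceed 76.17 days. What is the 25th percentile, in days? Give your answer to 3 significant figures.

e^(−λ·76.17) = 0.47 ⇒ λ = −ln(0.47)/76.17 = 0.00991234.
25th percentile: 1 − e^(−λt) = 0.25, t = −ln(0.75)/λ = 29.0226 days.

29.0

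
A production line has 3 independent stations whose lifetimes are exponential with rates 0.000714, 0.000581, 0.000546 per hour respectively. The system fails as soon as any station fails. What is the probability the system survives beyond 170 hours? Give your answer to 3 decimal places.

The time to first failure is exponential with rate Σλ = 0.000714 + 0.000581 + 0.000546 = 0.001841.
P(min > 170) = e^(−0.001841·170) = e^(−0.31297) ≈ 0.731.

0.731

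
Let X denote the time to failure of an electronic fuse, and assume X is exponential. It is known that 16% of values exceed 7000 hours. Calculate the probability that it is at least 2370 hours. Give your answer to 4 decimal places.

0.5377

e^(−λ·7000) = 0.16 ⇒ λ = −ln(0.16)/7000 = 0.000261797.
P(X > 2370) = e^(−0.000261797·2370) = e^(−0.62046) ≈ 0.5377.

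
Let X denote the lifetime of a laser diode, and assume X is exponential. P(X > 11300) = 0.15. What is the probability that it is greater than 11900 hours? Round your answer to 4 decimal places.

0.1356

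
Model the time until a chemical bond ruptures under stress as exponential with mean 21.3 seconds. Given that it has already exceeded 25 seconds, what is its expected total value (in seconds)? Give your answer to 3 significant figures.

46.3

The rate is λ = 1/21.3 = 0.0469484 per second.
By memorylessness, E[X | X > 25] = 25 + 1/λ = 25 + 21.3 = 46.3 seconds.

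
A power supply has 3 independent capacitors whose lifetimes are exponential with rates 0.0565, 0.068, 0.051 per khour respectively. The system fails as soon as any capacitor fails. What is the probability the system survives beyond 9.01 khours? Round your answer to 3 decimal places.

0.206

The time to first failure is exponential with rate Σλ = 0.0565 + 0.068 + 0.051 = 0.1755.
P(min > 9.01) = e^(−0.1755·9.01) = e^(−1.5813) ≈ 0.206.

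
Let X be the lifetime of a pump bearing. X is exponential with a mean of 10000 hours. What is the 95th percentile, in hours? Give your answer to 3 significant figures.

30000

The rate is λ = 1/10000 = 0.0001 per hour.
Set 1 − e^(−λt) = 0.95, so t = −ln(0.05)/λ = 2.9957/0.0001 ≈ 29957.3 hours.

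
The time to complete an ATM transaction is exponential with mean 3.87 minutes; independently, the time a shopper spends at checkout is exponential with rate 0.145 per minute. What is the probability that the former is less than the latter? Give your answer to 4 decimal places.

0.6406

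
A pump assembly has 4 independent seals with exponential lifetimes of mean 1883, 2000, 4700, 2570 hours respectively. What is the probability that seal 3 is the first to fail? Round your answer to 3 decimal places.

0.130

Rates: λ_i = 1/mean_i → 0.000531067, 0.0005, 0.000212766, 0.000389105; Σλ = 0.00163294.
P(seal 3 first) = λ_3/Σλ = 0.000212766/0.00163294 ≈ 0.130.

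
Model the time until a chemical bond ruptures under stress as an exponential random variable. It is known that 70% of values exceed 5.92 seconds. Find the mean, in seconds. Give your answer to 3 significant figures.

16.6

e^(−λ·5.92) = 0.70 ⇒ λ = −ln(0.70)/5.92 = 0.0602491.
Mean = 1/λ = 16.5977 seconds.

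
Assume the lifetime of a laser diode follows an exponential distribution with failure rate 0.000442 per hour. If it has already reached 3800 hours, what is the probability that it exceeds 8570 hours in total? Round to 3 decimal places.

P(X > s+t | X > s) = e^(−λ(s+t))/e^(−λs) = e^(−λt), independent of s = 3800.
P(X > 4770) = e^(−2.1083) ≈ 0.121.

0.121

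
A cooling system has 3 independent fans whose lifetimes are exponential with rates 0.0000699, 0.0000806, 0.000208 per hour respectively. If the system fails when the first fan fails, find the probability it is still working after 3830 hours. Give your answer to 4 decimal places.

The time to first failure is exponential with rate Σλ = 0.0000699 + 0.0000806 + 0.000208 = 0.0003585.
P(min > 3830) = e^(−0.0003585·3830) = e^(−1.3731) ≈ 0.2533.

0.2533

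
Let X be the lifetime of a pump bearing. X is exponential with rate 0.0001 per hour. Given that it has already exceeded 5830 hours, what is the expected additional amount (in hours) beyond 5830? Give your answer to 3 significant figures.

10000

By memorylessness, the remaining amount past any threshold is again Exp(λ) with mean 1/λ = 10000 hours.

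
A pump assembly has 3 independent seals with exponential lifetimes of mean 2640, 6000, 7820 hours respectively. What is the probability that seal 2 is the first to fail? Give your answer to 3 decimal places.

0.248

Rates: λ_i = 1/mean_i → 0.000378788, 0.000166667, 0.000127877; Σλ = 0.000673332.
P(seal 2 first) = λ_2/Σλ = 0.000166667/0.000673332 ≈ 0.248.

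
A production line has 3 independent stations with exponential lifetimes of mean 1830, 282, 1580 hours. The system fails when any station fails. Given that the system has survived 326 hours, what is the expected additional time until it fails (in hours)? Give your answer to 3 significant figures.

First-failure rate Σλ = 1/1830 + 1/282 + 1/1580 = 0.00472546.
By memorylessness the expected residual is 1/Σλ = 211.62 hours, regardless of the 326 already elapsed.

212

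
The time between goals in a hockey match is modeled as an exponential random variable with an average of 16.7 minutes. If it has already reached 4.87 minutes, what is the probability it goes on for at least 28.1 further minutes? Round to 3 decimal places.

The rate is λ = 1/16.7 = 0.0598802 per minute.
The exponential is memoryless, so the remaining time is again Exp(λ): the condition X > 4.87 is irrelevant.
P(X > 28.1) = e^(−1.6826) ≈ 0.186.

0.186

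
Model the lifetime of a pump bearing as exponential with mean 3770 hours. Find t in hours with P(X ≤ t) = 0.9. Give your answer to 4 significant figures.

8681

The rate is λ = 1/3770 = 0.000265252 per hour.
Set 1 − e^(−λt) = 0.9, so t = −ln(0.1)/λ = 2.3026/0.000265252 ≈ 8680.75 hours.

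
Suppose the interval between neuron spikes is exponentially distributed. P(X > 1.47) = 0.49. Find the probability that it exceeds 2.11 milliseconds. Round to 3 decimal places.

e^(−λ·1.47) = 0.49 ⇒ λ = −ln(0.49)/1.47 = 0.485272.
P(X > 2.11) = e^(−0.485272·2.11) = e^(−1.0239) ≈ 0.359.

0.359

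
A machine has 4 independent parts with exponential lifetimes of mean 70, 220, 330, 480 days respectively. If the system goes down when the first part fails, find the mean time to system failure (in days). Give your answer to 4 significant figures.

41.76

The first failure time is exponential with rate Σλ_i = 1/70 + 1/220 + 1/330 + 1/480 = 0.0239448 per day.
E[min] = 1/Σλ = 1/0.0239448 = 41.7627 days.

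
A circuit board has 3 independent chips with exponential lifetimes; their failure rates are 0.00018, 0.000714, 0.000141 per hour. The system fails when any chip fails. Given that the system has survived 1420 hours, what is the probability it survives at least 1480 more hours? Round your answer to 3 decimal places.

Time to first failure ~ Exp(Σλ) with Σλ = 0.001035.
By memorylessness, P(T > 1420+1480 | T > 1420) = P(T > 1480) = e^(−0.001035·1480) ≈ 0.216.

0.216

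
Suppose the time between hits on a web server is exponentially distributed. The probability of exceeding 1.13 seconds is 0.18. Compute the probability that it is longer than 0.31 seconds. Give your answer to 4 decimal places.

0.6247

e^(−λ·1.13) = 0.18 ⇒ λ = −ln(0.18)/1.13 = 1.51752.
P(X > 0.31) = e^(−1.51752·0.31) = e^(−0.47043) ≈ 0.6247.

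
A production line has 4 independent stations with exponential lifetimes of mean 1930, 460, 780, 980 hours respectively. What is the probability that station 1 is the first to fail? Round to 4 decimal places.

0.1037

Rates: λ_i = 1/mean_i → 0.000518135, 0.00217391, 0.00128205, 0.00102041; Σλ = 0.00499451.
P(station 1 first) = λ_1/Σλ = 0.000518135/0.00499451 ≈ 0.1037.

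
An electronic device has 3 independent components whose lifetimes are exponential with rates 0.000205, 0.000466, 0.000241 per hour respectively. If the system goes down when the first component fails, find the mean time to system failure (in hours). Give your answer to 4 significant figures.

The time to first failure is exponential with rate Σλ = 0.000205 + 0.000466 + 0.000241 = 0.000912.
E[min] = 1/Σλ = 1/0.000912 = 1096.49 hours.

1096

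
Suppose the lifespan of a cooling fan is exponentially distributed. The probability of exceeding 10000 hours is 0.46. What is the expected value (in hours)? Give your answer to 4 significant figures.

e^(−λ·10000) = 0.46 ⇒ λ = −ln(0.46)/10000 = 0.0000776529.
Mean = 1/λ = 12877.8 hours.

12880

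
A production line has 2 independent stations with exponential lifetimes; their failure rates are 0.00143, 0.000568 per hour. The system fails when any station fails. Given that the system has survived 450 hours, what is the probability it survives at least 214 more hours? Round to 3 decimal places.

0.652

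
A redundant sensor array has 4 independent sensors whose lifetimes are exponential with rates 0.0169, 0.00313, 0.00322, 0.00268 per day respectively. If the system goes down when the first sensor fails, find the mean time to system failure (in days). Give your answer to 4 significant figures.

The time to first failure is exponential with rate Σλ = 0.0169 + 0.00313 + 0.00322 + 0.00268 = 0.02593.
E[min] = 1/Σλ = 1/0.02593 = 38.5654 days.

38.57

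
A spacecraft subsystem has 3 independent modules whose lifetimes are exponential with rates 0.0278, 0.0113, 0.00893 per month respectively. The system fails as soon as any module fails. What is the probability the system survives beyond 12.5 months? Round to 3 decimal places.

The time to first failure is exponential with rate Σλ = 0.0278 + 0.0113 + 0.00893 = 0.04803.
P(min > 12.5) = e^(−0.04803·12.5) = e^(−0.60037) ≈ 0.549.

0.549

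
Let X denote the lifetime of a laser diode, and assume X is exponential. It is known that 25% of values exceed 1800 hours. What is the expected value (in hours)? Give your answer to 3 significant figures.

1300

e^(−λ·1800) = 0.25 ⇒ λ = −ln(0.25)/1800 = 0.000770164.
Mean = 1/λ = 1298.43 hours.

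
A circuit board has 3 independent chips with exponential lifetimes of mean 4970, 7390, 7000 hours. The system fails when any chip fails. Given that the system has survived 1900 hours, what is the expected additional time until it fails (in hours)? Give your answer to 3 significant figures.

First-failure rate Σλ = 1/4970 + 1/7390 + 1/7000 = 0.000479382.
By memorylessness the expected residual is 1/Σλ = 2086.02 hours, regardless of the 1900 already elapsed.

2090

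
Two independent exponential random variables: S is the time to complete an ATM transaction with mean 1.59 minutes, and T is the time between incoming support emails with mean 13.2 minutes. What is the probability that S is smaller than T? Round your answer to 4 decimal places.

0.8925

λ_1 = 1/1.59 = 0.628931, λ_2 = 1/13.2 = 0.0757576.
For independent exponentials, P(S < T) = λ_1/(λ_1+λ_2) = 0.628931/0.704688 ≈ 0.8925.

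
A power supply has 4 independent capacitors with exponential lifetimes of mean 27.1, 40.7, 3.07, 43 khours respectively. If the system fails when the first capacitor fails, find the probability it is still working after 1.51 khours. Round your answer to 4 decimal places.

0.5381

The first failure time is exponential with rate Σλ_i = 1/27.1 + 1/40.7 + 1/3.07 + 1/43 = 0.410459 per khour.
P(min > 1.51) = e^(−0.410459·1.51) = e^(−0.61979) ≈ 0.5381.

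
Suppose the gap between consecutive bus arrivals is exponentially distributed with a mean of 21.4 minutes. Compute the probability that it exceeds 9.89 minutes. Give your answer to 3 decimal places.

0.630

The rate is λ = 1/21.4 = 0.046729 per minute.
P(X > 9.89) = e^(−λ·9.89) = e^(−0.46215) ≈ 0.630.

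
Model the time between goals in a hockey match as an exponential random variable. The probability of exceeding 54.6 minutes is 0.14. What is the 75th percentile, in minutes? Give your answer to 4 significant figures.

38.50

e^(−λ·54.6) = 0.14 ⇒ λ = −ln(0.14)/54.6 = 0.0360094.
75th percentile: 1 − e^(−λt) = 0.75, t = −ln(0.25)/λ = 38.4981 minutes.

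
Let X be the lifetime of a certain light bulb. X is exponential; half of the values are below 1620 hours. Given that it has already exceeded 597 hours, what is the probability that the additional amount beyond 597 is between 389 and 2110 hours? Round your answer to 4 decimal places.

For an exponential, median = ln(2)/λ, so λ = ln 2 / 1620 = 0.000427869 per hour.
Memoryless: the residual past 597 is again Exp(λ).
P(389 < residual < 2110) = e^(−λ·389) − e^(−λ·2110) = 0.84667 − 0.40543 ≈ 0.4412.

0.4412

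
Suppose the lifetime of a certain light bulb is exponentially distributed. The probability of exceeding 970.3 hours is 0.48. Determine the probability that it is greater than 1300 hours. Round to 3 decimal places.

0.374

e^(−λ·970.3) = 0.48 ⇒ λ = −ln(0.48)/970.3 = 0.000756435.
P(X > 1300) = e^(−0.000756435·1300) = e^(−0.98337) ≈ 0.374.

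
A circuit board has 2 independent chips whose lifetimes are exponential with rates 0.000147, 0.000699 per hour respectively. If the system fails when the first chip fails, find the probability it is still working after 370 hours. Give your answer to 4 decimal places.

The time to first failure is exponential with rate Σλ = 0.000147 + 0.000699 = 0.000846.
P(min > 370) = e^(−0.000846·370) = e^(−0.31302) ≈ 0.7312.

0.7312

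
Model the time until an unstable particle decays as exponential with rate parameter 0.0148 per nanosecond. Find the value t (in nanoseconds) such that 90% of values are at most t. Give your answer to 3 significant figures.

156

Set 1 − e^(−λt) = 0.9, so t = −ln(0.1)/λ = 2.3026/0.0148 ≈ 155.58 nanoseconds.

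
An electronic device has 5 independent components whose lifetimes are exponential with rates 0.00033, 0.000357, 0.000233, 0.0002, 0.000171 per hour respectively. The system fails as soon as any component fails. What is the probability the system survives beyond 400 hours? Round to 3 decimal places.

0.597

The time to first failure is exponential with rate Σλ = 0.00033 + 0.000357 + 0.000233 + 0.0002 + 0.000171 = 0.001291.
P(min > 400) = e^(−0.001291·400) = e^(−0.5164) ≈ 0.597.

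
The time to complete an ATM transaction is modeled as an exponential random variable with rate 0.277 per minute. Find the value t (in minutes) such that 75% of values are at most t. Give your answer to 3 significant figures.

5.00

Set 1 − e^(−λt) = 0.75, so t = −ln(0.25)/λ = 1.3863/0.277 ≈ 5.00467 minutes.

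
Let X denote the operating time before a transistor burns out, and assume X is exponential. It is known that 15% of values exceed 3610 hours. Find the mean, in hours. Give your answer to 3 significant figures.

e^(−λ·3610) = 0.15 ⇒ λ = −ln(0.15)/3610 = 0.000525518.
Mean = 1/λ = 1902.88 hours.

1900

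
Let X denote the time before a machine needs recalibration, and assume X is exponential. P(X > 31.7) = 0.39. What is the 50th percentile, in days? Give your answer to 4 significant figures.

e^(−λ·31.7) = 0.39 ⇒ λ = −ln(0.39)/31.7 = 0.0297037.
50th percentile: 1 − e^(−λt) = 0.5, t = −ln(0.5)/λ = 23.3354 days.

23.34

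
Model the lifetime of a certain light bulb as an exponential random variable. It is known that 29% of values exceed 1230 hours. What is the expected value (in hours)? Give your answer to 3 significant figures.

e^(−λ·1230) = 0.29 ⇒ λ = −ln(0.29)/1230 = 0.0010064.
Mean = 1/λ = 993.639 hours.

994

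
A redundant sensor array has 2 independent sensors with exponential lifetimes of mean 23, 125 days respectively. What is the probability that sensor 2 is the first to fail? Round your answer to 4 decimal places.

Rates: λ_i = 1/mean_i → 0.0434783, 0.008; Σλ = 0.0514783.
P(sensor 2 first) = λ_2/Σλ = 0.008/0.0514783 ≈ 0.1554.

0.1554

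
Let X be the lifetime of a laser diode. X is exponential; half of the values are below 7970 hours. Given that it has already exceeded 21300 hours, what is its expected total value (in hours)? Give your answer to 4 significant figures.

32800

For an exponential, median = ln(2)/λ, so λ = ln 2 / 7970 = 0.0000869695 per hour.
By memorylessness, E[X | X > 21300] = 21300 + 1/λ = 21300 + 11498.3 = 32798.3 hours.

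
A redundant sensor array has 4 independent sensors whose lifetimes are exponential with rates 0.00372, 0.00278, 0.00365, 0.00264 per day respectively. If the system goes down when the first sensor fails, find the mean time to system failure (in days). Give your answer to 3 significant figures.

The time to first failure is exponential with rate Σλ = 0.00372 + 0.00278 + 0.00365 + 0.00264 = 0.01279.
E[min] = 1/Σλ = 1/0.01279 = 78.1861 days.

78.2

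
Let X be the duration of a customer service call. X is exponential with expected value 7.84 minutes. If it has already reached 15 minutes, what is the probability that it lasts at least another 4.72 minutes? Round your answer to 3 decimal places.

0.548

The rate is λ = 1/7.84 = 0.127551 per minute.
The exponential is memoryless, so the remaining time is again Exp(λ): the condition X > 15 is irrelevant.
P(X > 4.72) = e^(−0.60204) ≈ 0.548.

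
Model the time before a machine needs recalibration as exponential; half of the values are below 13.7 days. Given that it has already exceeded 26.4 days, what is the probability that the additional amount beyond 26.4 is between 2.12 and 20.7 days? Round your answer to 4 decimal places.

0.5474

For an exponential, median = ln(2)/λ, so λ = ln 2 / 13.7 = 0.0505947 per day.
Memoryless: the residual past 26.4 is again Exp(λ).
P(2.12 < residual < 20.7) = e^(−λ·2.12) − e^(−λ·20.7) = 0.89829 − 0.35088 ≈ 0.5474.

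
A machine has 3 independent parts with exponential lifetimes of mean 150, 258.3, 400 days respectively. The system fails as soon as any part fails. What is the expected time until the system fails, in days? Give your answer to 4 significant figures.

76.70

The first failure time is exponential with rate Σλ_i = 1/150 + 1/258.3 + 1/400 = 0.0130381 per day.
E[min] = 1/Σλ = 1/0.0130381 = 76.6981 days.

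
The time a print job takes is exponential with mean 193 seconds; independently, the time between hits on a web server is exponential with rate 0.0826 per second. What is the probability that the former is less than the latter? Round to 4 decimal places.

0.0590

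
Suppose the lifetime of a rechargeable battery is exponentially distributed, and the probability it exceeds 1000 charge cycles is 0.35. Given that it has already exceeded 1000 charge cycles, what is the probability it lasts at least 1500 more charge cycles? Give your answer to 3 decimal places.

0.207

From e^(−λ·1000) = 0.35, λ = −ln(0.35)/1000 = 0.00104982.
Memoryless: P(X > 1000+1500 | X > 1000) = P(X > 1500) = e^(−0.00104982·1500) ≈ 0.207.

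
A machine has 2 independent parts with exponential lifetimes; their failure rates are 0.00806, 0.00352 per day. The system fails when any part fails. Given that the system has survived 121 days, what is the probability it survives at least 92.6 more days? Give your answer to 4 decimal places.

Time to first failure ~ Exp(Σλ) with Σλ = 0.01158.
By memorylessness, P(T > 121+92.6 | T > 121) = P(T > 92.6) = e^(−0.01158·92.6) ≈ 0.3422.

0.3422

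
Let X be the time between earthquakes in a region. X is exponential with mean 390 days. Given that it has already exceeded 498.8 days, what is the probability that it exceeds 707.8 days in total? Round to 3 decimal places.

0.585

The rate is λ = 1/390 = 0.0025641 per day.
The exponential is memoryless, so the remaining time is again Exp(λ): the condition X > 498.8 is irrelevant.
P(X > 209) = e^(−0.5359) ≈ 0.585.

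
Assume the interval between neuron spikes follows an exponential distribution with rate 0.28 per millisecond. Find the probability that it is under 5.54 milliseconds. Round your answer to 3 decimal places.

P(X ≤ 5.54) = 1 − e^(−λ·5.54) = 1 − e^(−1.5512) ≈ 0.788.

0.788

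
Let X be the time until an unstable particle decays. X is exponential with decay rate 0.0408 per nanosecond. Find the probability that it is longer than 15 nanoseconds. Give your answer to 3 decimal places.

0.542

P(X > 15) = e^(−λ·15) = e^(−0.612) ≈ 0.542.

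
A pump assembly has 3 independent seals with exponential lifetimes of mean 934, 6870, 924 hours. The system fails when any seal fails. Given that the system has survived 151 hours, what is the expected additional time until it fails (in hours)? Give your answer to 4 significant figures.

First-failure rate Σλ = 1/934 + 1/6870 + 1/924 = 0.00229848.
By memorylessness the expected residual is 1/Σλ = 435.071 hours, regardless of the 151 already elapsed.

435.1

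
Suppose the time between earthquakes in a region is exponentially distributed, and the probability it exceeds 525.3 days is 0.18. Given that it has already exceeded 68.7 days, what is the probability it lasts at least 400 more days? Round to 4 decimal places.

0.2710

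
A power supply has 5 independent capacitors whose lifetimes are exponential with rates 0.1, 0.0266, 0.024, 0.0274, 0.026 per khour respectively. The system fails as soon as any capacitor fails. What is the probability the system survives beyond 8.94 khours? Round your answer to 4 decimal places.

The time to first failure is exponential with rate Σλ = 0.1 + 0.0266 + 0.024 + 0.0274 + 0.026 = 0.204.
P(min > 8.94) = e^(−0.204·8.94) = e^(−1.8238) ≈ 0.1614.

0.1614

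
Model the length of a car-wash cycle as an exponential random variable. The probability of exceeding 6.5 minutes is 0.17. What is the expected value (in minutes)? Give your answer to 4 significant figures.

3.668

e^(−λ·6.5) = 0.17 ⇒ λ = −ln(0.17)/6.5 = 0.272609.
Mean = 1/λ = 3.66826 minutes.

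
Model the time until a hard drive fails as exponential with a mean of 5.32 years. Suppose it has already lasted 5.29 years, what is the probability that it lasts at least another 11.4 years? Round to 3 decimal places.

0.117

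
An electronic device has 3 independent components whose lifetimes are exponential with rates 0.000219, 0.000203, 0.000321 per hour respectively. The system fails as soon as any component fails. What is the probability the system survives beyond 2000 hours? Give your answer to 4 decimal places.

The time to first failure is exponential with rate Σλ = 0.000219 + 0.000203 + 0.000321 = 0.000743.
P(min > 2000) = e^(−0.000743·2000) = e^(−1.486) ≈ 0.2263.

0.2263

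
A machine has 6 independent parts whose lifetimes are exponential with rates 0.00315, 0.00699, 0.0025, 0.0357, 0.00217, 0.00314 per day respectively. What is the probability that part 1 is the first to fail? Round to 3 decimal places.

0.059

The time to first failure is exponential with rate Σλ = 0.00315 + 0.00699 + 0.0025 + 0.0357 + 0.00217 + 0.00314 = 0.05365.
P(part 1 first) = λ_1/Σλ = 0.00315/0.05365 ≈ 0.059.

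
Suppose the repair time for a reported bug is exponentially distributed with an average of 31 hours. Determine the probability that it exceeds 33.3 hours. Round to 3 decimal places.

0.342

The rate is λ = 1/31 = 0.0322581 per hour.
P(X > 33.3) = e^(−λ·33.3) = e^(−1.0742) ≈ 0.342.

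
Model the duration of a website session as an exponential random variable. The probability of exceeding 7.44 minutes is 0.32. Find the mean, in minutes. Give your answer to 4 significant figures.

e^(−λ·7.44) = 0.32 ⇒ λ = −ln(0.32)/7.44 = 0.15315.
Mean = 1/λ = 6.52956 minutes.

6.530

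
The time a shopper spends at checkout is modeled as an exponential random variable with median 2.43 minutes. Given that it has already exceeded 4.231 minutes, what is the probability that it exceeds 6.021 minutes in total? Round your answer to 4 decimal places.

0.6001

For an exponential, median = ln(2)/λ, so λ = ln 2 / 2.43 = 0.285246 per minute.
The exponential is memoryless, so the remaining time is again Exp(λ): the condition X > 4.231 is irrelevant.
P(X > 1.79) = e^(−0.51059) ≈ 0.6001.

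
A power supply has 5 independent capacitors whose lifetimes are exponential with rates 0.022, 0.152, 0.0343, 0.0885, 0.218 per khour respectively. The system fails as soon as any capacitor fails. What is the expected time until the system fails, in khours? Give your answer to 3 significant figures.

1.94

The time to first failure is exponential with rate Σλ = 0.022 + 0.152 + 0.0343 + 0.0885 + 0.218 = 0.5148.
E[min] = 1/Σλ = 1/0.5148 = 1.9425 khours.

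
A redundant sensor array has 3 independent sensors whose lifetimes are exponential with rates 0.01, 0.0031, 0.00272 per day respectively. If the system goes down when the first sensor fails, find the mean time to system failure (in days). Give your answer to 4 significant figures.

63.21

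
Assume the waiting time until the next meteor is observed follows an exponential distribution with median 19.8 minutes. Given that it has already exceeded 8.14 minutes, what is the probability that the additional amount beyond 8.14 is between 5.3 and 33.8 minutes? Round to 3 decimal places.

For an exponential, median = ln(2)/λ, so λ = ln 2 / 19.8 = 0.0350074 per minute.
Memoryless: the residual past 8.14 is again Exp(λ).
P(5.3 < residual < 33.8) = e^(−λ·5.3) − e^(−λ·33.8) = 0.83066 − 0.30628 ≈ 0.524.

0.524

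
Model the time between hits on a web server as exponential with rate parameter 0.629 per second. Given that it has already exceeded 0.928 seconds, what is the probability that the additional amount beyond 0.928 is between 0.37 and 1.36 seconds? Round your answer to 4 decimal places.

0.3673

Memoryless: the residual past 0.928 is again Exp(λ).
P(0.37 < residual < 1.36) = e^(−λ·0.37) − e^(−λ·1.36) = 0.79237 − 0.42510 ≈ 0.3673.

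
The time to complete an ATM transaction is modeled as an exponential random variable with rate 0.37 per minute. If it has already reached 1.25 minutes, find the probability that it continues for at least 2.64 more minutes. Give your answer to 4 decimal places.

0.3765

P(X > s+t | X > s) = e^(−λ(s+t))/e^(−λs) = e^(−λt), independent of s = 1.25.
P(X > 2.64) = e^(−0.9768) ≈ 0.3765.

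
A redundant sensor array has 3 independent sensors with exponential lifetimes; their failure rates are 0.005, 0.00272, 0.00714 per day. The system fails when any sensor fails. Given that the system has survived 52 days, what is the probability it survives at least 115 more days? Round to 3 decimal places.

Time to first failure ~ Exp(Σλ) with Σλ = 0.01486.
By memorylessness, P(T > 52+115 | T > 52) = P(T > 115) = e^(−0.01486·115) ≈ 0.181.

0.181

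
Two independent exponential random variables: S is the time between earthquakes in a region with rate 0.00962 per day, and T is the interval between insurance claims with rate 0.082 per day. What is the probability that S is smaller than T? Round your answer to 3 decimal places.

0.105

λ_1 = 0.00962, λ_2 = 0.082.
For independent exponentials, P(S < T) = λ_1/(λ_1+λ_2) = 0.00962/0.09162 ≈ 0.105.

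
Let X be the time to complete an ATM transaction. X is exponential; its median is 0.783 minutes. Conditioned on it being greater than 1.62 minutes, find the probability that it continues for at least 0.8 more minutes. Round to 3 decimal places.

0.493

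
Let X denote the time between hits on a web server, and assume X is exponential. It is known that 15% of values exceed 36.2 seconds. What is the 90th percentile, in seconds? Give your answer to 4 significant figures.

43.94

e^(−λ·36.2) = 0.15 ⇒ λ = −ln(0.15)/36.2 = 0.0524066.
90th percentile: 1 − e^(−λt) = 0.9, t = −ln(0.1)/λ = 43.9369 seconds.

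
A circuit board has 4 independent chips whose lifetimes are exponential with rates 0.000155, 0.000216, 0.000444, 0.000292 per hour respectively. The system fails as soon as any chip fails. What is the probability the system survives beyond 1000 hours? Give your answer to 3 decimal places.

0.331

The time to first failure is exponential with rate Σλ = 0.000155 + 0.000216 + 0.000444 + 0.000292 = 0.001107.
P(min > 1000) = e^(−0.001107·1000) = e^(−1.107) ≈ 0.331.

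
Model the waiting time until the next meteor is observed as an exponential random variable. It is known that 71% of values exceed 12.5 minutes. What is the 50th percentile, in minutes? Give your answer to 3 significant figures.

25.3

e^(−λ·12.5) = 0.71 ⇒ λ = −ln(0.71)/12.5 = 0.0273992.
50th percentile: 1 − e^(−λt) = 0.5, t = −ln(0.5)/λ = 25.2981 minutes.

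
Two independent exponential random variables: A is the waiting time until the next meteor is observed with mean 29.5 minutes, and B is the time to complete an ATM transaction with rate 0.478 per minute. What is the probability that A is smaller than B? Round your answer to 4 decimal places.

λ_1 = 1/29.5 = 0.0338983, λ_2 = 0.478.
For independent exponentials, P(A < B) = λ_1/(λ_1+λ_2) = 0.0338983/0.511898 ≈ 0.0662.

0.0662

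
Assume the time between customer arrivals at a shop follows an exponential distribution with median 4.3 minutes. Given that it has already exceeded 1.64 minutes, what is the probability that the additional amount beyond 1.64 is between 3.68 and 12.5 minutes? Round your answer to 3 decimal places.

0.419

For an exponential, median = ln(2)/λ, so λ = ln 2 / 4.3 = 0.161197 per minute.
Memoryless: the residual past 1.64 is again Exp(λ).
P(3.68 < residual < 12.5) = e^(−λ·3.68) − e^(−λ·12.5) = 0.55255 − 0.13333 ≈ 0.419.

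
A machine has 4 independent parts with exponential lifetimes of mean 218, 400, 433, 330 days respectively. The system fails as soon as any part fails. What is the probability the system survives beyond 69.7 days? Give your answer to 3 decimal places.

0.421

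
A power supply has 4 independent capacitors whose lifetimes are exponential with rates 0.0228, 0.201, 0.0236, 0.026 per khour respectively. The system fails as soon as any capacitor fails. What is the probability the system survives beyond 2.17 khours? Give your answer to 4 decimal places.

0.5525

The time to first failure is exponential with rate Σλ = 0.0228 + 0.201 + 0.0236 + 0.026 = 0.2734.
P(min > 2.17) = e^(−0.2734·2.17) = e^(−0.59328) ≈ 0.5525.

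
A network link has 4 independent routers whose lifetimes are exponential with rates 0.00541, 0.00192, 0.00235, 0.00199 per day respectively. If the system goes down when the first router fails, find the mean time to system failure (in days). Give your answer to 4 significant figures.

The time to first failure is exponential with rate Σλ = 0.00541 + 0.00192 + 0.00235 + 0.00199 = 0.01167.
E[min] = 1/Σλ = 1/0.01167 = 85.6898 days.

85.69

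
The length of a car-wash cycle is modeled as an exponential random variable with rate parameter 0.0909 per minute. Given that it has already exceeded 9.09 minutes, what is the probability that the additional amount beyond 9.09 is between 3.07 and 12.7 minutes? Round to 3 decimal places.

Memoryless: the residual past 9.09 is again Exp(λ).
P(3.07 < residual < 12.7) = e^(−λ·3.07) − e^(−λ·12.7) = 0.75649 − 0.31524 ≈ 0.441.

0.441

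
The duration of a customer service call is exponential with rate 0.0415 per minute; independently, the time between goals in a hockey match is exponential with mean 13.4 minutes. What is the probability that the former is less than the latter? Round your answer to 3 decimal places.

0.357

λ_1 = 0.0415, λ_2 = 1/13.4 = 0.0746269.
For independent exponentials, P(the former < the latter) = λ_1/(λ_1+λ_2) = 0.0415/0.116127 ≈ 0.357.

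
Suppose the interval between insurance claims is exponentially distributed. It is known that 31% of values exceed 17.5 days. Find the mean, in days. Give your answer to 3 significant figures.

14.9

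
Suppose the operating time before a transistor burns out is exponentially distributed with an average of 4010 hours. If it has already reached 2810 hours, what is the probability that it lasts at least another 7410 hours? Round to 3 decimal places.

0.158

The rate is λ = 1/4010 = 0.000249377 per hour.
By the memoryless property, P(X > 2810+7410 | X > 2810) = P(X > 7410).
P(X > 7410) = e^(−1.8479) ≈ 0.158.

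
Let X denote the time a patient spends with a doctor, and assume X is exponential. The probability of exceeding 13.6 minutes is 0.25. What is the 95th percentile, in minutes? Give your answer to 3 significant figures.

e^(−λ·13.6) = 0.25 ⇒ λ = −ln(0.25)/13.6 = 0.101933.
95th percentile: 1 − e^(−λt) = 0.95, t = −ln(0.05)/λ = 29.3891 minutes.

29.4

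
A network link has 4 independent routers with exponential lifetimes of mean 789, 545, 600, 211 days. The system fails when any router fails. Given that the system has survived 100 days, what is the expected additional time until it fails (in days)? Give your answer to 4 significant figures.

First-failure rate Σλ = 1/789 + 1/545 + 1/600 + 1/211 = 0.00950829.
By memorylessness the expected residual is 1/Σλ = 105.171 days, regardless of the 100 already elapsed.

105.2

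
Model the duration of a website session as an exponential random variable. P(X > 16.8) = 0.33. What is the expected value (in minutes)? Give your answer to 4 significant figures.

15.15

e^(−λ·16.8) = 0.33 ⇒ λ = −ln(0.33)/16.8 = 0.0659918.
Mean = 1/λ = 15.1534 minutes.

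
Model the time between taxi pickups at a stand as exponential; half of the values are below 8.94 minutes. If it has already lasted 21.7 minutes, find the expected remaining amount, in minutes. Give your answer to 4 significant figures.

For an exponential, median = ln(2)/λ, so λ = ln 2 / 8.94 = 0.0775332 per minute.
By memorylessness, the remaining amount past any threshold is again Exp(λ) with mean 1/λ = 12.8977 minutes.

12.90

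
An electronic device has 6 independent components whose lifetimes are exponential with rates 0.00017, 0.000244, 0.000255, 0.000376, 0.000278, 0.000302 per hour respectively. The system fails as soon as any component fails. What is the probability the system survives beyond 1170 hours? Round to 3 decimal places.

0.149

The time to first failure is exponential with rate Σλ = 0.00017 + 0.000244 + 0.000255 + 0.000376 + 0.000278 + 0.000302 = 0.001625.
P(min > 1170) = e^(−0.001625·1170) = e^(−1.9012) ≈ 0.149.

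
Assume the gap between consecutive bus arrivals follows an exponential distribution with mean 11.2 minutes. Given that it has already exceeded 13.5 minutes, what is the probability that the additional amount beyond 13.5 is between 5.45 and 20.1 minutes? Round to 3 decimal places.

The rate is λ = 1/11.2 = 0.0892857 per minute.
Memoryless: the residual past 13.5 is again Exp(λ).
P(5.45 < residual < 20.1) = e^(−λ·5.45) − e^(−λ·20.1) = 0.61471 − 0.16619 ≈ 0.449.

0.449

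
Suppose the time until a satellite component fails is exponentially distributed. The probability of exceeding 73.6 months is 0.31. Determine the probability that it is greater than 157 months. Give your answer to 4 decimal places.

0.0822

e^(−λ·73.6) = 0.31 ⇒ λ = −ln(0.31)/73.6 = 0.0159128.
P(X > 157) = e^(−0.0159128·157) = e^(−2.4983) ≈ 0.0822.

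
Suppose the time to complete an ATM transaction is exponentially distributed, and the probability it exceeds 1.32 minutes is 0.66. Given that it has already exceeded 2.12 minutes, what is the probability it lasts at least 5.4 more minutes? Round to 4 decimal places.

From e^(−λ·1.32) = 0.66, λ = −ln(0.66)/1.32 = 0.314784.
Memoryless: P(X > 2.12+5.4 | X > 2.12) = P(X > 5.4) = e^(−0.314784·5.4) ≈ 0.1827.

0.1827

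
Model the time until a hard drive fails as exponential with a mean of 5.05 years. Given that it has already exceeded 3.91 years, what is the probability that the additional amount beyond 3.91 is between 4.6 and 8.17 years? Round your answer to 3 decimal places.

0.204

The rate is λ = 1/5.05 = 0.19802 per year.
Memoryless: the residual past 3.91 is again Exp(λ).
P(4.6 < residual < 8.17) = e^(−λ·4.6) − e^(−λ·8.17) = 0.40217 − 0.19833 ≈ 0.204.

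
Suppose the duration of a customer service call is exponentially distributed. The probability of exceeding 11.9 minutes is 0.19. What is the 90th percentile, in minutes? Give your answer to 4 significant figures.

16.50

e^(−λ·11.9) = 0.19 ⇒ λ = −ln(0.19)/11.9 = 0.139557.
90th percentile: 1 − e^(−λt) = 0.9, t = −ln(0.1)/λ = 16.4992 minutes.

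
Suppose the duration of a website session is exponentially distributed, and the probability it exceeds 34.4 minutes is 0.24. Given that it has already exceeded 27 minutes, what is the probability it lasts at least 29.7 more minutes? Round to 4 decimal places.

0.2917

From e^(−λ·34.4) = 0.24, λ = −ln(0.24)/34.4 = 0.0414859.
Memoryless: P(X > 27+29.7 | X > 27) = P(X > 29.7) = e^(−0.0414859·29.7) ≈ 0.2917.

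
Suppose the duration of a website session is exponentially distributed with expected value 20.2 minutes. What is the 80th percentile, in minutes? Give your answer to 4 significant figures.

The rate is λ = 1/20.2 = 0.049505 per minute.
Set 1 − e^(−λt) = 0.8, so t = −ln(0.2)/λ = 1.6094/0.049505 ≈ 32.5106 minutes.

32.51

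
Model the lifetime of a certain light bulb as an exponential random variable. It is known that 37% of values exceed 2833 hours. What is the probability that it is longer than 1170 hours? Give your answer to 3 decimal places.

e^(−λ·2833) = 0.37 ⇒ λ = −ln(0.37)/2833 = 0.000350954.
P(X > 1170) = e^(−0.000350954·1170) = e^(−0.41062) ≈ 0.663.

0.663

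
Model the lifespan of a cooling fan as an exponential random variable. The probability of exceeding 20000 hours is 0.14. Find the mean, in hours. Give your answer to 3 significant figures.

e^(−λ·20000) = 0.14 ⇒ λ = −ln(0.14)/20000 = 0.0000983056.
Mean = 1/λ = 10172.4 hours.

10200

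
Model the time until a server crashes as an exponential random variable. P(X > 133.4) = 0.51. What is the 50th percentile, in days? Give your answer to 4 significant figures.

e^(−λ·133.4) = 0.51 ⇒ λ = −ln(0.51)/133.4 = 0.00504756.
50th percentile: 1 − e^(−λt) = 0.5, t = −ln(0.5)/λ = 137.323 days.

137.3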